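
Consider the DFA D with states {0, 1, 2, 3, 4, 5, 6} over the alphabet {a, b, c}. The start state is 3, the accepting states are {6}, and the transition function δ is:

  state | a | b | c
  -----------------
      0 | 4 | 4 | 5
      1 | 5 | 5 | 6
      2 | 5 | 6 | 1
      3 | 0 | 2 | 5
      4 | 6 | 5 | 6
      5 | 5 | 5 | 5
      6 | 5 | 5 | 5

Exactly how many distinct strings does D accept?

6

The useful subgraph on states {0, 1, 2, 3, 4, 6} is acyclic, so L(D) is finite; the longest accepting path visits 4 useful states, giving maximum string length 3.
Counting accepting paths from 3 by length: 1 of length 2, 5 of length 3. Total 6.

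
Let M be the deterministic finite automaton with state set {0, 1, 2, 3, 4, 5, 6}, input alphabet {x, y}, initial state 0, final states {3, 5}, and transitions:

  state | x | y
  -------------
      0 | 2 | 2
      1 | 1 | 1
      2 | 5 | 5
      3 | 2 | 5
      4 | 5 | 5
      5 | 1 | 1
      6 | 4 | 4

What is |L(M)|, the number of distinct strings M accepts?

4

The useful subgraph on states {0, 2, 5} is acyclic, so L(M) is finite; the longest accepting path visits 3 useful states, giving maximum string length 2.
Counting accepting paths from 0 by length: 4 of length 2. Total 4.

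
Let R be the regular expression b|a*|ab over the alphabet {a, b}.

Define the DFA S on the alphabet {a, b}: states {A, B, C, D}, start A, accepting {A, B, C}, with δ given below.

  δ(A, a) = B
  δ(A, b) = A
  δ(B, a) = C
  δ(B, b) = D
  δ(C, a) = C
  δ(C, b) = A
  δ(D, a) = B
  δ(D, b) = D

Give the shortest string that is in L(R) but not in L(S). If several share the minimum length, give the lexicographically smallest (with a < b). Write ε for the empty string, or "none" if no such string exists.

ab

The string ab is accepted by R but not by S.
No shorter string lies in the difference, and ab is the lexicographically first length-2 string in L(R) \ L(S).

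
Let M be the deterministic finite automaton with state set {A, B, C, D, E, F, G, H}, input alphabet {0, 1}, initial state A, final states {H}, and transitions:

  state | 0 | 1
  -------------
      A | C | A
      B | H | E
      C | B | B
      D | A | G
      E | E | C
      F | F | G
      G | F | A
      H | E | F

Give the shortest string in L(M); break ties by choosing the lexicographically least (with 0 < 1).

A breadth-first search from A reaches an accepting state first via the path A → C → B → H on input 000.
No string of length < 3 is accepted (BFS exhausts all shorter strings without reaching an accepting state), and 000 is the lexicographically least accepting string of length 3.

000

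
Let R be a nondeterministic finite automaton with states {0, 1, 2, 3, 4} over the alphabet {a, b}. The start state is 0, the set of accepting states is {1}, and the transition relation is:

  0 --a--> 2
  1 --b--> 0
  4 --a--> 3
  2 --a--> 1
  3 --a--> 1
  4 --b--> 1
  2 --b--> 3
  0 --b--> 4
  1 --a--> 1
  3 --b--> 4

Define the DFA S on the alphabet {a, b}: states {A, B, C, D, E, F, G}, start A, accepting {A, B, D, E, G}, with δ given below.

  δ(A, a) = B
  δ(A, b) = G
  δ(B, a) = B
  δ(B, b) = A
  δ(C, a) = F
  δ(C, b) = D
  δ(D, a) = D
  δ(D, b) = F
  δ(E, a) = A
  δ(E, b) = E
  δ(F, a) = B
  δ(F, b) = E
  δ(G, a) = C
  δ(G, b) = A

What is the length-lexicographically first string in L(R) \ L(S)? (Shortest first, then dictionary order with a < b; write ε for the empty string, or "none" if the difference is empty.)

baa

The string baa is accepted by R but not by S.
No shorter string lies in the difference, and baa is the lexicographically first length-3 string in L(R) \ L(S).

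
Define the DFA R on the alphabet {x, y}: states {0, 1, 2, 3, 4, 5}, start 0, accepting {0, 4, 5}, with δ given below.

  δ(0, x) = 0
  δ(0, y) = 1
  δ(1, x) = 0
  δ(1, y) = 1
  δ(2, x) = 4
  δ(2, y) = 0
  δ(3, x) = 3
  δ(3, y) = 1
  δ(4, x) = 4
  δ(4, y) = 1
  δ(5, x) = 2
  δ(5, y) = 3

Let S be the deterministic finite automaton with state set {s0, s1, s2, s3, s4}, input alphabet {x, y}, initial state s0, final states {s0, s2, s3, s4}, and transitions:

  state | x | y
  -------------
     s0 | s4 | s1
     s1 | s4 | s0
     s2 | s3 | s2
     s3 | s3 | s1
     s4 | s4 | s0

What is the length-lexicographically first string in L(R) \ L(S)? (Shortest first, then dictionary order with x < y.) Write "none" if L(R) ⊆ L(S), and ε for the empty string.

none

Exploring the product automaton R × S from the start pair (0, s0), following both machines on each input symbol, reaches 4 state pairs: (0, s0), (0, s4), (1, s1), (1, s0).
R accepts in {0, 4, 5} and S accepts in {s0, s2, s3, s4}. The reachable pairs whose R-component is accepting are (0, s0), (0, s4); in each of them the S-component is accepting too, so the product for L(R) \ L(S) (R-component accepting, S-component rejecting) has no reachable accepting pair and the difference is empty.
So every string accepted by R is also accepted by S: L(R) \ L(S) = ∅ and there is no such string.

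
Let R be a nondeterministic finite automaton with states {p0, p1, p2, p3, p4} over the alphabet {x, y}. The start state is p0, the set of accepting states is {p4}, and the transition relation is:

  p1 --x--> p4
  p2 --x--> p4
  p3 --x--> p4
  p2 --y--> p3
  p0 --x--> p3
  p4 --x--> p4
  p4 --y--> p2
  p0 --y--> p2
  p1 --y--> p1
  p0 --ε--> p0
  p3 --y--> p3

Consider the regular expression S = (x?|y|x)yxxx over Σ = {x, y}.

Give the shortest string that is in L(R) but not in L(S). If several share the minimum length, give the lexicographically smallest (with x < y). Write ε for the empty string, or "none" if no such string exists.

The string xx is accepted by R but not by S.
No shorter string lies in the difference, and xx is the lexicographically first length-2 string in L(R) \ L(S).

xx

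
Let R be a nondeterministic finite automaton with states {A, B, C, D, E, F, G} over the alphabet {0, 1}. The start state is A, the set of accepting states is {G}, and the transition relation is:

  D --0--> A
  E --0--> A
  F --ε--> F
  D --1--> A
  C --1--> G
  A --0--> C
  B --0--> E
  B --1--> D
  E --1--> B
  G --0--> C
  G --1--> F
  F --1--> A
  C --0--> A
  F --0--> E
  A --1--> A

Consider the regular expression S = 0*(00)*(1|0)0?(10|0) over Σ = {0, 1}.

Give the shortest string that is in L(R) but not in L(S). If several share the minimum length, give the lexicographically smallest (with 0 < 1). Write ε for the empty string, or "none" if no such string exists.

01

The string 01 is accepted by R but not by S.
No shorter string lies in the difference, and 01 is the lexicographically first length-2 string in L(R) \ L(S).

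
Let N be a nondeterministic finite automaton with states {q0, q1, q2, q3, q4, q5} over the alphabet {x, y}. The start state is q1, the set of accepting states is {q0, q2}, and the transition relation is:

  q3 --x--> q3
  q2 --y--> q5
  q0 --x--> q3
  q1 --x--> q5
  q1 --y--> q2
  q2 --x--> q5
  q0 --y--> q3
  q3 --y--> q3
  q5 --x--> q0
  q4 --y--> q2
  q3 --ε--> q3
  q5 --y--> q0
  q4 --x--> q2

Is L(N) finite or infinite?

The useful states (reachable from q1 and able to reach an accepting state) are {q0, q1, q2, q5}.
Restricted to these states the transition graph has no cycle, so every accepting path has bounded length and L is finite.

finite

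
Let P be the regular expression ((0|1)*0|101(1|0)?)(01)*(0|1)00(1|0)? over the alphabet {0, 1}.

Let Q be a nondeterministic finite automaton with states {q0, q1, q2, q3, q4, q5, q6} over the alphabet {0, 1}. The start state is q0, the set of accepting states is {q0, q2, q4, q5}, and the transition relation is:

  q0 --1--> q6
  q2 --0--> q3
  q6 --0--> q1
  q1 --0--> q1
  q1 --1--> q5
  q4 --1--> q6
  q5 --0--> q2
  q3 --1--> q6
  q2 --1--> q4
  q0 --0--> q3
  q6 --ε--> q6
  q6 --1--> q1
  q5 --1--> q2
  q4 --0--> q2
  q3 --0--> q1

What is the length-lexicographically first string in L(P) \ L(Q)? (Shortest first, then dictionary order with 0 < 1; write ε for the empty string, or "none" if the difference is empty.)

The string 0000 is accepted by P but not by Q.
No shorter string lies in the difference, and 0000 is the lexicographically first length-4 string in L(P) \ L(Q).

0000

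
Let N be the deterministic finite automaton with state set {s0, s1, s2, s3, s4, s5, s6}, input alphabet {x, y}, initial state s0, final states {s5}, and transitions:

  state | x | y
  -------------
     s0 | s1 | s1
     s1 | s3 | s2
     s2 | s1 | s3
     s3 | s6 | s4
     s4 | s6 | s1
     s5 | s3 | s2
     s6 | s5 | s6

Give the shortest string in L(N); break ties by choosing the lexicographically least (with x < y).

xxxx

A breadth-first search from s0 reaches an accepting state first via the path s0 → s1 → s3 → s6 → s5 on input xxxx.
No string of length < 4 is accepted (BFS exhausts all shorter strings without reaching an accepting state), and xxxx is the lexicographically least accepting string of length 4.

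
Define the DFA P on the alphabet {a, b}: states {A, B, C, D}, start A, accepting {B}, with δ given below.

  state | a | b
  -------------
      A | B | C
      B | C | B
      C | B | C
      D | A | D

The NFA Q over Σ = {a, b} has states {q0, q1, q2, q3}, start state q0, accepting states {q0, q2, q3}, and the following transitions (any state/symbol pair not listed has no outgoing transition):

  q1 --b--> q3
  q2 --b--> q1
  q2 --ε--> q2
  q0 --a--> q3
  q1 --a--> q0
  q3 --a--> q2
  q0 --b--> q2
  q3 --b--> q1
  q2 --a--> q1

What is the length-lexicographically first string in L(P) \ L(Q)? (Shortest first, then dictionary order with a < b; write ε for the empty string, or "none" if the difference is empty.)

The string ab is accepted by P but not by Q.
No shorter string lies in the difference, and ab is the lexicographically first length-2 string in L(P) \ L(Q).

ab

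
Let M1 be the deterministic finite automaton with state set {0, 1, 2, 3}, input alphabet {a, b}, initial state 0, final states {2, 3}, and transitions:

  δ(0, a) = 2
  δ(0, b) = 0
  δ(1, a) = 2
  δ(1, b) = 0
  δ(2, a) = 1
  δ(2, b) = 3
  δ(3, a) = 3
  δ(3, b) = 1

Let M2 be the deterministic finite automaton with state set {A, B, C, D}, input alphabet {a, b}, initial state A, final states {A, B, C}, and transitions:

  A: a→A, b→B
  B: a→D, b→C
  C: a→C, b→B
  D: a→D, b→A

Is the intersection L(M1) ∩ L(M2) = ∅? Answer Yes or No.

No

The string a is accepted by both M1 and M2.
Hence L(M1) ∩ L(M2) ≠ ∅.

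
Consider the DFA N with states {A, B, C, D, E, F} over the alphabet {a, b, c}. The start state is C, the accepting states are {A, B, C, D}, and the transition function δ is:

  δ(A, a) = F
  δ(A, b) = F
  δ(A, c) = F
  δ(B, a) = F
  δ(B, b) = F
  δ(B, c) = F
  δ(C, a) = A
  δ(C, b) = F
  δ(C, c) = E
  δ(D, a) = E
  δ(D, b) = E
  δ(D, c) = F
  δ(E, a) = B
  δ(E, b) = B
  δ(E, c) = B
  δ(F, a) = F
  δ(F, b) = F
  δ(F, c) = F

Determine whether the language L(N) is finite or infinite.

The useful states (reachable from C and able to reach an accepting state) are {A, B, C, E}.
Restricted to these states the transition graph has no cycle, so every accepting path has bounded length and L is finite.

finite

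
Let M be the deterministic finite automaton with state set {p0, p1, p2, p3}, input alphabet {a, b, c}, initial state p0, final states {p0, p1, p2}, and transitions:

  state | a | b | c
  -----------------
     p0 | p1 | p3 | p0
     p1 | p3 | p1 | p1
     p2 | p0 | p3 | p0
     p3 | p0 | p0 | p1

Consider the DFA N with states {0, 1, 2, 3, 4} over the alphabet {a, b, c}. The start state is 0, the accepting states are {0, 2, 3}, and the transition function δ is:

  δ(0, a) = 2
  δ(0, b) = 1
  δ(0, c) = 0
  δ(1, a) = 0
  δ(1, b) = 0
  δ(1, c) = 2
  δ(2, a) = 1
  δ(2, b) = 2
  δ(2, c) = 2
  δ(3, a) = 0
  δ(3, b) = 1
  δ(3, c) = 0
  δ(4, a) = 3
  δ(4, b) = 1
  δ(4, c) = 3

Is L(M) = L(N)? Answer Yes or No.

Yes

Exploring the product automaton M × N from the start pair (p0, 0), following both machines on each input symbol, reaches 3 state pairs: (p0, 0), (p1, 2), (p3, 1).
M accepts in {p0, p1, p2} and N accepts in {0, 2, 3}. In every reachable pair the two components are either both accepting — (p0, 0), (p1, 2) — or both non-accepting, so no string is accepted by exactly one of the machines: L(M) \ L(N) and L(N) \ L(M) are both empty.
Hence every string is accepted by M iff it is accepted by N, and the two languages coincide.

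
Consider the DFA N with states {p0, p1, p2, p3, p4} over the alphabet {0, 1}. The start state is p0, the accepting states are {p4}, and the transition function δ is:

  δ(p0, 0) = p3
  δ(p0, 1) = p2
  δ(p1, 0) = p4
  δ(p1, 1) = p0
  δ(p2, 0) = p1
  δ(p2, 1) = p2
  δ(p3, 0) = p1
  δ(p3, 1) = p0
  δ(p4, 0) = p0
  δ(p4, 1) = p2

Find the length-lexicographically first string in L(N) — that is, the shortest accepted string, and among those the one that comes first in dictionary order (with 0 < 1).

A breadth-first search from p0 reaches an accepting state first via the path p0 → p3 → p1 → p4 on input 000.
No string of length < 3 is accepted (BFS exhausts all shorter strings without reaching an accepting state), and 000 is the lexicographically least accepting string of length 3.

000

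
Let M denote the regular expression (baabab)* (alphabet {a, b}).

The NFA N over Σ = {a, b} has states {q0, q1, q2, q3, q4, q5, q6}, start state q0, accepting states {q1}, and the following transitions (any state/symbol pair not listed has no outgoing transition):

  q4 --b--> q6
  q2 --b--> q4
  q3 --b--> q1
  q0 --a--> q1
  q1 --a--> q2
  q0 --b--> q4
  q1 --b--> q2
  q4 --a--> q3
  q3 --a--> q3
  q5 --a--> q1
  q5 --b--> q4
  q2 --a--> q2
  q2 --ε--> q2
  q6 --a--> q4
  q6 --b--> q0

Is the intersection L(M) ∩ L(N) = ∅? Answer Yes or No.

Yes

Converting the expression M to a DFA (subset construction, then merging equivalent states) gives the minimal DFA with states {m0, m1, m2, m3, m4, m5, m6}, start state m0, accepting states {m0} and transitions m0: a→m1, b→m2; m1: a→m1, b→m1; m2: a→m3, b→m1; m3: a→m4, b→m1; m4: a→m1, b→m5; m5: a→m6, b→m1; m6: a→m1, b→m0.
Exploring the product automaton M × N from the start pair (m0, q0), following both machines on each input symbol, reaches 15 state pairs: (m0, q0), (m1, q1), (m2, q4), (m1, q2), (m3, q3), (m1, q6), (m1, q4), (m4, q3), (m1, q0), (m1, q3), (m5, q1), (m6, q2), (m0, q4), (m2, q6), (m3, q4).
M accepts in {m0} and N accepts in {q1}; no reachable pair has both components accepting, so no string drives both machines to acceptance simultaneously and L(M) ∩ L(N) = ∅.
So no string is accepted by both, and the intersection is empty.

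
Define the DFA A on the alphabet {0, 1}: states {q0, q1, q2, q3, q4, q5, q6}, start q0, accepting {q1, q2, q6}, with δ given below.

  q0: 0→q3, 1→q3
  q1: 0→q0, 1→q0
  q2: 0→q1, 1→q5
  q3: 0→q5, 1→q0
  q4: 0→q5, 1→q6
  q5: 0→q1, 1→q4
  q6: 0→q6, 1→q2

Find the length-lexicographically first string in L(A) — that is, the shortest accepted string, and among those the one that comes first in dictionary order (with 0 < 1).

000

A breadth-first search from q0 reaches an accepting state first via the path q0 → q3 → q5 → q1 on input 000.
No string of length < 3 is accepted (BFS exhausts all shorter strings without reaching an accepting state), and 000 is the lexicographically least accepting string of length 3.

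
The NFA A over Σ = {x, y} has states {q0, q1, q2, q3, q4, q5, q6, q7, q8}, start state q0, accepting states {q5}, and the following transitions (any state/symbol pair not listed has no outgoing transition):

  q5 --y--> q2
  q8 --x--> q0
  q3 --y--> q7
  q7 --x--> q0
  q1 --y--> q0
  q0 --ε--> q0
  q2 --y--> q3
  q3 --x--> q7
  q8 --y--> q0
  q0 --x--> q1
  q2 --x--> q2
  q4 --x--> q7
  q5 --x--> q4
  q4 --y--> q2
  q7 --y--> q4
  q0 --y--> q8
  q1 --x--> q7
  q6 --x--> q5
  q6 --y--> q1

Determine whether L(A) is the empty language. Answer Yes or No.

The states reachable from the start state are {q0, q1, q2, q3, q4, q7, q8}.
None of the accepting states {q5} is reachable, so no string is accepted and L(A) = ∅.

Yes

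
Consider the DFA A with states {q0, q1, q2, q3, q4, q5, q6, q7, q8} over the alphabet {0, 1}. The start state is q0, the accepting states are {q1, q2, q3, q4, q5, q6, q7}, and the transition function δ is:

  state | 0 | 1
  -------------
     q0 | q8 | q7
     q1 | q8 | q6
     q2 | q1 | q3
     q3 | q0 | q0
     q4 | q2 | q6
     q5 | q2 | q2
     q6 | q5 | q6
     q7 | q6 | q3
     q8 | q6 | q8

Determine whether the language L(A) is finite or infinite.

infinite

State q8 is reachable from the start and can reach an accepting state, and it lies on the cycle q8 → q8.
Traversing that cycle any number of times yields accepted strings of unbounded length, so the language is infinite.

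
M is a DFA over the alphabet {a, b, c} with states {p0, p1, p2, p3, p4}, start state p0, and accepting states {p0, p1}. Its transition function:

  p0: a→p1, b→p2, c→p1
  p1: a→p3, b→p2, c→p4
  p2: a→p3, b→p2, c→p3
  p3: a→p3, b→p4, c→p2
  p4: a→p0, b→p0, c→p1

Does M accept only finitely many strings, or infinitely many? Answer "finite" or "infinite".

infinite

State p2 is reachable from the start and can reach an accepting state, and it lies on the cycle p2 → p2.
Traversing that cycle any number of times yields accepted strings of unbounded length, so the language is infinite.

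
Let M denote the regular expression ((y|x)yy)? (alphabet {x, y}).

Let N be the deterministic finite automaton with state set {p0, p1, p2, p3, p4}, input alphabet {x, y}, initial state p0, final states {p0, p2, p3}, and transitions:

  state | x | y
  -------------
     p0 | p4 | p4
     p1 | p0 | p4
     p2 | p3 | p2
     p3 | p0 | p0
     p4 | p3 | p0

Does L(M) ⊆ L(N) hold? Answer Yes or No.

No

The string xyy is in L(M) but not in L(N).
So L(M) ⊄ L(N).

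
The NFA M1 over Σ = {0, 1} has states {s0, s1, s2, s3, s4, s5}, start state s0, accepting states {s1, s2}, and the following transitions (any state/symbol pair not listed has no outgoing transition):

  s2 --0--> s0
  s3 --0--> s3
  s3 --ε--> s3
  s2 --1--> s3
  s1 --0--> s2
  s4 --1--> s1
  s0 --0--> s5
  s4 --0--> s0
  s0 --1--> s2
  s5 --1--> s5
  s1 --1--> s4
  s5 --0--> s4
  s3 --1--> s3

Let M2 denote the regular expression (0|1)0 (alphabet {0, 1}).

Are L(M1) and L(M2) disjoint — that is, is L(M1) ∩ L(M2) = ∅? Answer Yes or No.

Converting the expression M2 to a DFA (subset construction, then merging equivalent states) gives the minimal DFA with states {r0, r1, r2, r3}, start state r0, accepting states {r2} and transitions r0: 0→r1, 1→r1; r1: 0→r2, 1→r3; r2: 0→r3, 1→r3; r3: 0→r3, 1→r3.
Exploring the product automaton M1 × M2 from the start pair (s0, r0), following both machines on each input symbol, reaches 11 state pairs: (s0, r0), (s5, r1), (s2, r1), (s4, r2), (s5, r3), (s0, r2), (s3, r3), (s0, r3), (s1, r3), (s4, r3), (s2, r3).
M1 accepts in {s1, s2} and M2 accepts in {r2}; no reachable pair has both components accepting, so no string drives both machines to acceptance simultaneously and L(M1) ∩ L(M2) = ∅.
So no string is accepted by both, and the intersection is empty.

Yes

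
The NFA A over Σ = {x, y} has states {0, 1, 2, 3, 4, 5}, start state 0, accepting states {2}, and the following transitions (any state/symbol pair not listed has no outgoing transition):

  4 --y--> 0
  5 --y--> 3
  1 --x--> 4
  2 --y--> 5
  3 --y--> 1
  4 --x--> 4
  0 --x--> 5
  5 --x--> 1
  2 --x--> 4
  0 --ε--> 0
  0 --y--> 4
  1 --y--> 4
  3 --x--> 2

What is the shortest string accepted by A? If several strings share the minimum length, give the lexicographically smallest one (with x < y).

A breadth-first search from 0 reaches an accepting state first via the path 0 → 5 → 3 → 2 on input xyx.
No string of length < 3 is accepted (BFS exhausts all shorter strings without reaching an accepting state), and xyx is the lexicographically least accepting string of length 3.

xyx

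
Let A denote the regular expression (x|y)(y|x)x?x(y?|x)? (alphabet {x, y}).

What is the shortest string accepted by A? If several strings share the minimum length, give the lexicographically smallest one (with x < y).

By inspection of the expression, no string of length less than 3 matches, and xxx is the lexicographically first match of length 3.

xxx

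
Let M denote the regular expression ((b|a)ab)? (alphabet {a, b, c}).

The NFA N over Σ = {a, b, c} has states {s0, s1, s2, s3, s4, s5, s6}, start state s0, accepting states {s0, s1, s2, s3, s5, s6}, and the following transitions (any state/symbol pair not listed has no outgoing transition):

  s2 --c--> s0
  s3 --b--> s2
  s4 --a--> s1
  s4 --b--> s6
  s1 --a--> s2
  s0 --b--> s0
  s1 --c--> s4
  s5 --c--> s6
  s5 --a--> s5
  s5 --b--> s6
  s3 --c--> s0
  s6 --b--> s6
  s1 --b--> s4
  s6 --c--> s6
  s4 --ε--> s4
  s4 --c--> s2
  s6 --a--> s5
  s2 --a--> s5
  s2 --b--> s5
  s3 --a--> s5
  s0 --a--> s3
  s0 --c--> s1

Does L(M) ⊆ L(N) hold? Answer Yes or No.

Converting the expression M to a DFA (subset construction, then merging equivalent states) gives the minimal DFA with states {m0, m1, m2, m3, m4}, start state m0, accepting states {m0, m4} and transitions m0: a→m1, b→m1, c→m2; m1: a→m3, b→m2, c→m2; m2: a→m2, b→m2, c→m2; m3: a→m2, b→m4, c→m2; m4: a→m2, b→m2, c→m2.
Exploring the product automaton M × N from the start pair (m0, s0), following both machines on each input symbol, reaches 14 state pairs: (m0, s0), (m1, s3), (m1, s0), (m2, s1), (m3, s5), (m2, s2), (m2, s0), (m3, s3), (m2, s4), (m2, s5), (m4, s6), (m2, s6), (m2, s3), (m4, s2).
M accepts in {m0, m4} and N accepts in {s0, s1, s2, s3, s5, s6}. The reachable pairs whose M-component is accepting are (m0, s0), (m4, s6), (m4, s2); in each of them the N-component is accepting too, so the product for L(M) \ L(N) (M-component accepting, N-component rejecting) has no reachable accepting pair and the difference is empty.
Hence every string in L(M) is also in L(N).

Yes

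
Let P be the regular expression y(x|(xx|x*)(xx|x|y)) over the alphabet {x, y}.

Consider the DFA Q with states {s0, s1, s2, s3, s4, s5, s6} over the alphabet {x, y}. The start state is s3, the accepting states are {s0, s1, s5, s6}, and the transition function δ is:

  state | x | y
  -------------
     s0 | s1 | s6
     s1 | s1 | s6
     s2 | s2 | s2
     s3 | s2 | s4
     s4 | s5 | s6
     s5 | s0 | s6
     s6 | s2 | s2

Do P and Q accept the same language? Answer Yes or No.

Yes

Converting the expression P to a DFA (subset construction, then merging equivalent states) gives the minimal DFA with states {p0, p1, p2, p3, p4}, start state p0, accepting states {p3, p4} and transitions p0: x→p1, y→p2; p1: x→p1, y→p1; p2: x→p3, y→p4; p3: x→p3, y→p4; p4: x→p1, y→p1.
Exploring the product automaton P × Q from the start pair (p0, s3), following both machines on each input symbol, reaches 7 state pairs: (p0, s3), (p1, s2), (p2, s4), (p3, s5), (p4, s6), (p3, s0), (p3, s1).
P accepts in {p3, p4} and Q accepts in {s0, s1, s5, s6}. In every reachable pair the two components are either both accepting — (p3, s5), (p4, s6), (p3, s0), (p3, s1) — or both non-accepting, so no string is accepted by exactly one of the machines: L(P) \ L(Q) and L(Q) \ L(P) are both empty.
Hence every string is accepted by P iff it is accepted by Q, and the two languages coincide.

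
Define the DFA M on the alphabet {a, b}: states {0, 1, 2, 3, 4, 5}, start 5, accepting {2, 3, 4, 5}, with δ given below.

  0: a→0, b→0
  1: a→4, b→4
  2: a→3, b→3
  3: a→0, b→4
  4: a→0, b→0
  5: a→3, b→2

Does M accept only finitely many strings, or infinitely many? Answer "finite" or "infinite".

The useful states (reachable from 5 and able to reach an accepting state) are {2, 3, 4, 5}.
Restricted to these states the transition graph has no cycle, so every accepting path has bounded length and L is finite.

finite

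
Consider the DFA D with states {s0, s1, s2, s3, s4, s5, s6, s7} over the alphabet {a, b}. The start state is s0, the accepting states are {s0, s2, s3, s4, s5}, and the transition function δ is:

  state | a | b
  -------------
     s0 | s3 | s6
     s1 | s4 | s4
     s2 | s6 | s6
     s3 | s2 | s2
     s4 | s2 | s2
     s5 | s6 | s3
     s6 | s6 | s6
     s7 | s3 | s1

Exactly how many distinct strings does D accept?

The useful subgraph on states {s0, s2, s3} is acyclic, so L(D) is finite; the longest accepting path visits 3 useful states, giving maximum string length 2.
Counting accepting paths from s0 by length: 1 of length 0, 1 of length 1, 2 of length 2. Total 4.

4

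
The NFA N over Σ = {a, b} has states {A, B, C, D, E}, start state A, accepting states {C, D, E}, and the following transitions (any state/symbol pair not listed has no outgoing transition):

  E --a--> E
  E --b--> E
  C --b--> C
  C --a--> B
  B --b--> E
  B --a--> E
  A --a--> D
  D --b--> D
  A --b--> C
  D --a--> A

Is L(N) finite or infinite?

infinite

State E is reachable from the start and can reach an accepting state, and it lies on the cycle E → E.
Traversing that cycle any number of times yields accepted strings of unbounded length, so the language is infinite.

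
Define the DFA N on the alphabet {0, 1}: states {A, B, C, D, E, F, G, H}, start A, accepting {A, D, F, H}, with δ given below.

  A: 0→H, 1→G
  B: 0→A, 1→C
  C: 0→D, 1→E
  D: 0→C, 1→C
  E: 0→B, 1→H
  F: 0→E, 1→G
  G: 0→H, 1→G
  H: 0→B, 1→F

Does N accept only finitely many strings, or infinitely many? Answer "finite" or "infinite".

infinite

State G is reachable from the start and can reach an accepting state, and it lies on the cycle G → G.
Traversing that cycle any number of times yields accepted strings of unbounded length, so the language is infinite.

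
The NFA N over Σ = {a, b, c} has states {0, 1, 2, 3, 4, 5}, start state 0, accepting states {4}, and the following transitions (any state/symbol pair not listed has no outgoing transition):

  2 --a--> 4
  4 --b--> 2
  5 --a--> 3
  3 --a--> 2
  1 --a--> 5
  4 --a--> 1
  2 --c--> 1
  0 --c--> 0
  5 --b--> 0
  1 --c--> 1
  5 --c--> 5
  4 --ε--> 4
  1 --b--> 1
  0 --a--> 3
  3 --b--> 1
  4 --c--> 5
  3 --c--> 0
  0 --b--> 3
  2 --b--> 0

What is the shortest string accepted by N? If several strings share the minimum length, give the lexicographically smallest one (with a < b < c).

A breadth-first search from 0 reaches an accepting state first via the path 0 → 3 → 2 → 4 on input aaa.
No string of length < 3 is accepted (BFS exhausts all shorter strings without reaching an accepting state), and aaa is the lexicographically least accepting string of length 3.

aaa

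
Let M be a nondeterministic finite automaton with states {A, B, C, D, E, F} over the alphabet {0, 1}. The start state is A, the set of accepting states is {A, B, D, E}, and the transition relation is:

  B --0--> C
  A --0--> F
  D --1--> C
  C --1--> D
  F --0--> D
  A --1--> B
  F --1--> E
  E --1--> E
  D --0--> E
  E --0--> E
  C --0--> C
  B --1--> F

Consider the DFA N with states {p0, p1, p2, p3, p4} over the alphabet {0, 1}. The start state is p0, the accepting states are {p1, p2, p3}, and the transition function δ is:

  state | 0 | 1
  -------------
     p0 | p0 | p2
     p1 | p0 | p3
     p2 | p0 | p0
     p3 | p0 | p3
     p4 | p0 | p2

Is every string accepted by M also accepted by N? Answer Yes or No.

The empty string ε is in L(M) but not in L(N).
So L(M) ⊄ L(N).

No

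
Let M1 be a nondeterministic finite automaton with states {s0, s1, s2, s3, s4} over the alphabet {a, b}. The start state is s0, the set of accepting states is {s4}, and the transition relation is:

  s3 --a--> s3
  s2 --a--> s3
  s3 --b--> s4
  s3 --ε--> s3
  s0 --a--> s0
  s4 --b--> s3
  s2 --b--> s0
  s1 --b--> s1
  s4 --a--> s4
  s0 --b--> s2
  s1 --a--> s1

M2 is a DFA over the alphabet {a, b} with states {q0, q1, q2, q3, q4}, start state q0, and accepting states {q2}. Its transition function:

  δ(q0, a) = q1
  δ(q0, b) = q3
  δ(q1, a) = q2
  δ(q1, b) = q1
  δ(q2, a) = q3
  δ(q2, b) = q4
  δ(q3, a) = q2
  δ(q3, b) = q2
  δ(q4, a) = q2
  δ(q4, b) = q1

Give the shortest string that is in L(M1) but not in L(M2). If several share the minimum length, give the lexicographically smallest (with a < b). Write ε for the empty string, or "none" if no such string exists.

bab

The string bab is accepted by M1 but not by M2.
No shorter string lies in the difference, and bab is the lexicographically first length-3 string in L(M1) \ L(M2).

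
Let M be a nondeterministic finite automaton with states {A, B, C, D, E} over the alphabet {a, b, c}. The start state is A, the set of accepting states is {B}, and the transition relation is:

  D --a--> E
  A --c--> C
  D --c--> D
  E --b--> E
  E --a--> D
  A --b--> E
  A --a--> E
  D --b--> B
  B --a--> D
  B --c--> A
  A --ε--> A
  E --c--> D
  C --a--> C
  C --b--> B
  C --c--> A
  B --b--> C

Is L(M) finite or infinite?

State A is reachable from the start and can reach an accepting state, and it lies on the cycle A → C → A.
Traversing that cycle any number of times yields accepted strings of unbounded length, so the language is infinite.

infinite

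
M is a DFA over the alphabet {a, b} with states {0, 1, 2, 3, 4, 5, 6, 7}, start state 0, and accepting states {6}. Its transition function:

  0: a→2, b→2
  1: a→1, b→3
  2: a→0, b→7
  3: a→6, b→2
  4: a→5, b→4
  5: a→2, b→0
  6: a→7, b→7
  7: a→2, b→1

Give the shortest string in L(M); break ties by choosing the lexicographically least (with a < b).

abbba

A breadth-first search from 0 reaches an accepting state first via the path 0 → 2 → 7 → 1 → 3 → 6 on input abbba.
No string of length < 5 is accepted (BFS exhausts all shorter strings without reaching an accepting state), and abbba is the lexicographically least accepting string of length 5.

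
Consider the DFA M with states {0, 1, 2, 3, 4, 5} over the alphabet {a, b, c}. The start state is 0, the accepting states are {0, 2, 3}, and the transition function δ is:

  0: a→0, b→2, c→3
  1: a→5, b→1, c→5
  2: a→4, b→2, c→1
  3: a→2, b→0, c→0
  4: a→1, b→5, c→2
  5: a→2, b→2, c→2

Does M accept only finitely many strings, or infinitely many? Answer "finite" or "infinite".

State 0 is reachable from the start and can reach an accepting state, and it lies on the cycle 0 → 0.
Traversing that cycle any number of times yields accepted strings of unbounded length, so the language is infinite.

infinite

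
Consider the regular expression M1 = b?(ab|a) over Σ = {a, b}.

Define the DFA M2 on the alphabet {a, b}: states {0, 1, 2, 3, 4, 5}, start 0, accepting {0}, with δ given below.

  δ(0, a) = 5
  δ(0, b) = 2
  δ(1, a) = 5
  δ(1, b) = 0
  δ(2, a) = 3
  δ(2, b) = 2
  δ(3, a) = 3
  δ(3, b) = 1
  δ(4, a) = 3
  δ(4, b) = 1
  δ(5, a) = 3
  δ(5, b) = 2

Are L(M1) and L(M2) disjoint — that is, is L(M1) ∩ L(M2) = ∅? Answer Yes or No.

Yes

Converting the expression M1 to a DFA (subset construction, then merging equivalent states) gives the minimal DFA with states {r0, r1, r2, r3, r4}, start state r0, accepting states {r1, r4} and transitions r0: a→r1, b→r2; r1: a→r3, b→r4; r2: a→r1, b→r3; r3: a→r3, b→r3; r4: a→r3, b→r3.
Exploring the product automaton M1 × M2 from the start pair (r0, 0), following both machines on each input symbol, reaches 11 state pairs: (r0, 0), (r1, 5), (r2, 2), (r3, 3), (r4, 2), (r1, 3), (r3, 2), (r3, 1), (r4, 1), (r3, 5), (r3, 0).
M1 accepts in {r1, r4} and M2 accepts in {0}; no reachable pair has both components accepting, so no string drives both machines to acceptance simultaneously and L(M1) ∩ L(M2) = ∅.
So no string is accepted by both, and the intersection is empty.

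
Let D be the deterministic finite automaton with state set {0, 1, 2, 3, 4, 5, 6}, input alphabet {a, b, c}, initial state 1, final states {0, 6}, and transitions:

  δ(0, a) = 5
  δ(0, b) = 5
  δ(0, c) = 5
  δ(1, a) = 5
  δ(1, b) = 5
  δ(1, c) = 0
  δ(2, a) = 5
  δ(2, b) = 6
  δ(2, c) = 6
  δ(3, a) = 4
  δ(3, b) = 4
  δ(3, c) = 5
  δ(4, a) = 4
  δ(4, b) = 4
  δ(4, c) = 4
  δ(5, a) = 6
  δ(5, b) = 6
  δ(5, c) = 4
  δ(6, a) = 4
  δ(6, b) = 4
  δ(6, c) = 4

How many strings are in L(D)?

11

The useful subgraph on states {0, 1, 5, 6} is acyclic, so L(D) is finite; the longest accepting path visits 4 useful states, giving maximum string length 3.
Counting accepting paths from 1 by length: 1 of length 1, 4 of length 2, 6 of length 3. Total 11.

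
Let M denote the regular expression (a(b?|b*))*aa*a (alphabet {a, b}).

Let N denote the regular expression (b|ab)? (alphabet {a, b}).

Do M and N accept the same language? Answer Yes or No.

No

The string aa is accepted by M but rejected by N.
So L(M) ≠ L(N).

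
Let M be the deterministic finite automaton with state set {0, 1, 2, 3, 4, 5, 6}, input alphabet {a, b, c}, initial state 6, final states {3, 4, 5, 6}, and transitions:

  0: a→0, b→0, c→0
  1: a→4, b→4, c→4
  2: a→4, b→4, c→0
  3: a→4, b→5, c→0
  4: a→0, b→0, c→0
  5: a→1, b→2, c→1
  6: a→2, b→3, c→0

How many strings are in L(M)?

14

The useful subgraph on states {1, 2, 3, 4, 5, 6} is acyclic, so L(M) is finite; the longest accepting path visits 5 useful states, giving maximum string length 4.
Counting accepting paths from 6 by length: 1 of length 0, 1 of length 1, 4 of length 2, 8 of length 4. Total 14.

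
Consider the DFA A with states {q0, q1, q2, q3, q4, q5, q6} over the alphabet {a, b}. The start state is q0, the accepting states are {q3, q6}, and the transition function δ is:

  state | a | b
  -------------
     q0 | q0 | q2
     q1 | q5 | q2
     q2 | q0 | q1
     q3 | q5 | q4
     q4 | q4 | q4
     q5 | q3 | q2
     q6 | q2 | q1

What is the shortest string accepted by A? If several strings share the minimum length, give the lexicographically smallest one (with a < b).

bbaa

A breadth-first search from q0 reaches an accepting state first via the path q0 → q2 → q1 → q5 → q3 on input bbaa.
No string of length < 4 is accepted (BFS exhausts all shorter strings without reaching an accepting state), and bbaa is the lexicographically least accepting string of length 4.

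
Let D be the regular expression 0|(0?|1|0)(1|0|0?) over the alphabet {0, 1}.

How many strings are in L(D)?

7

The expression has no Kleene star, so L(D) is finite. Expanding the alternatives gives {ε, 0, 1, 00, 01, 10, 11}.
That is 1 of length 0, 2 of length 1, 4 of length 2: 7 strings in all.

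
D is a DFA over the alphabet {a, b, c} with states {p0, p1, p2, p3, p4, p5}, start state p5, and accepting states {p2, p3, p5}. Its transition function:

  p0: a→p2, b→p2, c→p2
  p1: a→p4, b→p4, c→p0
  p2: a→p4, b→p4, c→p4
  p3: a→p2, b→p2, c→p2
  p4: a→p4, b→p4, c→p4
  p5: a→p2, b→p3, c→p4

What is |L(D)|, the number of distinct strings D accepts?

6

The useful subgraph on states {p2, p3, p5} is acyclic, so L(D) is finite; the longest accepting path visits 3 useful states, giving maximum string length 2.
Counting accepting paths from p5 by length: 1 of length 0, 2 of length 1, 3 of length 2. Total 6.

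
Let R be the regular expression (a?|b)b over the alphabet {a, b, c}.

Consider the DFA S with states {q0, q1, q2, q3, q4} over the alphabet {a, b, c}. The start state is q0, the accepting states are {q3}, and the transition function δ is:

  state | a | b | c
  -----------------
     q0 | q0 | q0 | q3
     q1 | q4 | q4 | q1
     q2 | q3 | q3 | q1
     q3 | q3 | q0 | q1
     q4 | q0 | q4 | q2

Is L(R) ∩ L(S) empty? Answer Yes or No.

Yes

Converting the expression R to a DFA (subset construction, then merging equivalent states) gives the minimal DFA with states {r0, r1, r2, r3, r4}, start state r0, accepting states {r2, r4} and transitions r0: a→r1, b→r2, c→r3; r1: a→r3, b→r4, c→r3; r2: a→r3, b→r4, c→r3; r3: a→r3, b→r3, c→r3; r4: a→r3, b→r3, c→r3.
Exploring the product automaton R × S from the start pair (r0, q0), following both machines on each input symbol, reaches 9 state pairs: (r0, q0), (r1, q0), (r2, q0), (r3, q3), (r3, q0), (r4, q0), (r3, q1), (r3, q4), (r3, q2).
R accepts in {r2, r4} and S accepts in {q3}; no reachable pair has both components accepting, so no string drives both machines to acceptance simultaneously and L(R) ∩ L(S) = ∅.
So no string is accepted by both, and the intersection is empty.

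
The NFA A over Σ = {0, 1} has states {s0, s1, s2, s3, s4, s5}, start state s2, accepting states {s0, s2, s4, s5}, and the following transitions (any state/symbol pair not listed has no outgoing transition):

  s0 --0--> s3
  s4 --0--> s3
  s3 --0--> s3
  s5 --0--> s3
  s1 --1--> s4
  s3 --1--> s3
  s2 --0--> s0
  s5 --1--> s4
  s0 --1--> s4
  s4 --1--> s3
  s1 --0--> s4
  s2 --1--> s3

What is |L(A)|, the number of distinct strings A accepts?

3

The useful subgraph on states {s0, s2, s4} is acyclic, so L(A) is finite; the longest accepting path visits 3 useful states, giving maximum string length 2.
Counting accepting paths from s2 by length: 1 of length 0, 1 of length 1, 1 of length 2. Total 3.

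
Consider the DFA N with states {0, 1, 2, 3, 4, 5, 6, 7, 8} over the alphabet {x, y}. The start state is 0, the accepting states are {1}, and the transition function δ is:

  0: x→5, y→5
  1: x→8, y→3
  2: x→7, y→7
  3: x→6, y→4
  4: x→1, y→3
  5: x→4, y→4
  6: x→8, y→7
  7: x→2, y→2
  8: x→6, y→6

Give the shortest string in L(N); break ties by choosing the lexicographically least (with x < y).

A breadth-first search from 0 reaches an accepting state first via the path 0 → 5 → 4 → 1 on input xxx.
No string of length < 3 is accepted (BFS exhausts all shorter strings without reaching an accepting state), and xxx is the lexicographically least accepting string of length 3.

xxx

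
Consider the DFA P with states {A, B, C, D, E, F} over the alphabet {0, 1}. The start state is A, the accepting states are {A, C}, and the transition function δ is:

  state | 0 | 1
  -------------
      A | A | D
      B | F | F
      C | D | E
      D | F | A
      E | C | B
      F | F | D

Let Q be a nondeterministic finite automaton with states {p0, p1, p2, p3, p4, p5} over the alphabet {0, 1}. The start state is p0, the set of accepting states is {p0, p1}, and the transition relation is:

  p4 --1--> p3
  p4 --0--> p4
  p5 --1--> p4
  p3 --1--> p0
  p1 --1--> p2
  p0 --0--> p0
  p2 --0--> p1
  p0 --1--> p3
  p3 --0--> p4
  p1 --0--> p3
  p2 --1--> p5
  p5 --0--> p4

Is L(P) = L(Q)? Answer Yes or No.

Exploring the product automaton P × Q from the start pair (A, p0), following both machines on each input symbol, reaches 3 state pairs: (A, p0), (D, p3), (F, p4).
P accepts in {A, C} and Q accepts in {p0, p1}. In every reachable pair the two components are either both accepting — (A, p0) — or both non-accepting, so no string is accepted by exactly one of the machines: L(P) \ L(Q) and L(Q) \ L(P) are both empty.
Hence every string is accepted by P iff it is accepted by Q, and the two languages coincide.

Yes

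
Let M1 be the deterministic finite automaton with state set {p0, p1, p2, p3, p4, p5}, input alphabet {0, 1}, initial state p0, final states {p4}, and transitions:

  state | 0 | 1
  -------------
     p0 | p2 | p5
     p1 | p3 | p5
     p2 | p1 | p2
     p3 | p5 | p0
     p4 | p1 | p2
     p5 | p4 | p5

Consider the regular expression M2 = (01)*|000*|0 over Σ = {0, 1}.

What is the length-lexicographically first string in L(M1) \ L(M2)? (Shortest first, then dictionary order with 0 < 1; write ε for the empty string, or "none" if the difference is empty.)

10

The string 10 is accepted by M1 but not by M2.
No shorter string lies in the difference, and 10 is the lexicographically first length-2 string in L(M1) \ L(M2).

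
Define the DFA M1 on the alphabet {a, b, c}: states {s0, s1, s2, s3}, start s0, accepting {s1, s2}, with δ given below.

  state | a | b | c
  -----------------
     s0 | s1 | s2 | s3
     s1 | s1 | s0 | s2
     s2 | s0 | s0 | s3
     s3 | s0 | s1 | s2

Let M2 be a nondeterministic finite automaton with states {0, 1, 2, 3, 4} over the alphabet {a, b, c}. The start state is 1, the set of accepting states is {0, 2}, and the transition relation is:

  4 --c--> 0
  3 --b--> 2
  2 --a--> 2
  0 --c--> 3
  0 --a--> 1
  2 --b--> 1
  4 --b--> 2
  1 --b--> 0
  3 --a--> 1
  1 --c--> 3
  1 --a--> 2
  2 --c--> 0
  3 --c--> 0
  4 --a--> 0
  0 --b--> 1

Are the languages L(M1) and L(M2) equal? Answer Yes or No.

Exploring the product automaton M1 × M2 from the start pair (s0, 1), following both machines on each input symbol, reaches 4 state pairs: (s0, 1), (s1, 2), (s2, 0), (s3, 3).
M1 accepts in {s1, s2} and M2 accepts in {0, 2}. In every reachable pair the two components are either both accepting — (s1, 2), (s2, 0) — or both non-accepting, so no string is accepted by exactly one of the machines: L(M1) \ L(M2) and L(M2) \ L(M1) are both empty.
Hence every string is accepted by M1 iff it is accepted by M2, and the two languages coincide.

Yes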